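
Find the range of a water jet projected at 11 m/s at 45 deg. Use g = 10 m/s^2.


Given: v0 = 11 m/s, theta = 45 deg, g = 10 m/s^2
sin(2*45) = sin(90) = 1
Using R = v0^2 * sin(2*theta) / g
R = 11^2 * 1 / 10
R = 121 / 10
R = 121/10 m

121/10 m


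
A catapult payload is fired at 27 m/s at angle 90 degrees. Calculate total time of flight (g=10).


Given: v0 = 27 m/s, theta = 90 deg, g = 10 m/s^2
sin(90) = 1
Using T = 2*v0*sin(theta) / g
T = 2*27*1 / 10
T = 54 / 10
T = 27/5 s

27/5 s


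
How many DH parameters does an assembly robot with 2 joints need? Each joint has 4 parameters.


Given: 2 joints, 4 DH parameters per joint (d, theta, a, alpha)
Total DH parameters = number_of_joints * 4
Total = 2 * 4
Total = 8

8


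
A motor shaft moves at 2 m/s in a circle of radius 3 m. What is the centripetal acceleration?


Given: v = 2 m/s, r = 3 m
Using a_c = v^2 / r
a_c = 2^2 / 3
a_c = 4 / 3
a_c = 4/3 m/s^2

4/3 m/s^2


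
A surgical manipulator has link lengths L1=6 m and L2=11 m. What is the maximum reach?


Given: L1 = 6 m, L2 = 11 m
For a 2-link planar arm, max reach = L1 + L2 (fully extended)
Max reach = 6 + 11
Max reach = 17 m

17 m


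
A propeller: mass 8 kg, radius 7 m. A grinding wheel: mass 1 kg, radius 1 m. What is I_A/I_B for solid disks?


Given: M1=8 kg, R1=7 m, M2=1 kg, R2=1 m
For a disk: I = (1/2)*M*R^2, so I_A/I_B = (M1*R1^2)/(M2*R2^2)
M1*R1^2 = 8*49 = 392
M2*R2^2 = 1*1 = 1
I_A/I_B = 392/1 = 392

392


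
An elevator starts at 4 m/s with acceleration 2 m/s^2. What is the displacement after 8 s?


Given: v0 = 4 m/s, a = 2 m/s^2, t = 8 s
Using s = v0*t + (1/2)*a*t^2
s = 4*8 + (1/2)*2*8^2
s = 32 + (1/2)*128
s = 32 + 64
s = 96

96 m


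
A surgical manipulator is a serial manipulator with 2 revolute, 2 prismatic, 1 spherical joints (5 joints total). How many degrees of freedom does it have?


Given: serial robot with 2 revolute, 2 prismatic, 1 spherical joints
DOF contribution per joint type: revolute=1, prismatic=1, spherical=3, fixed=0
DOF = 2*1 + 2*1 + 1*3
DOF = 7

7


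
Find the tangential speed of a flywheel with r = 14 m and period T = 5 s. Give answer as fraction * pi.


Given: radius r = 14 m, period T = 5 s
Using v = 2*pi*r / T
v = 2*pi*14 / 5
v = 28*pi / 5
v = 28/5*pi m/s

28/5*pi m/s


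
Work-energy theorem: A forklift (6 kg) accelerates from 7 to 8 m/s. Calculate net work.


Given: m = 6 kg, v0 = 7 m/s, v = 8 m/s
Using W = (1/2)*m*(v^2 - v0^2)
v^2 = 8^2 = 64
v0^2 = 7^2 = 49
v^2 - v0^2 = 64 - 49 = 15
W = (1/2)*6*15 = 45 J

45 J


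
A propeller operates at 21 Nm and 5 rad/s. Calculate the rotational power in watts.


Given: tau = 21 Nm, omega = 5 rad/s
Using P = tau * omega
P = 21 * 5
P = 105 W

105 W


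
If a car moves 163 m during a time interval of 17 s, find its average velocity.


Given: distance d = 163 m, time t = 17 s
Using v = d / t
v = 163 / 17
v = 163/17 m/s

163/17 m/s


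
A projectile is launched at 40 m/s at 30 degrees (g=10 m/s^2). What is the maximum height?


Given: v0 = 40 m/s, theta = 30 deg, g = 10 m/s^2
sin^2(30) = 1/4
Using H = v0^2 * sin^2(theta) / (2*g)
H = 40^2 * 1/4 / (2*10)
H = 1600 * 1/4 / 20
H = 400 / 20
H = 20 m

20 m


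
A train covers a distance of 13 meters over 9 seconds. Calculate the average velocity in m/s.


Given: distance d = 13 m, time t = 9 s
Using v = d / t
v = 13 / 9
v = 13/9 m/s

13/9 m/s


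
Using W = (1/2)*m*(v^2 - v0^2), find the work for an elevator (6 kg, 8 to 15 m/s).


Given: m = 6 kg, v0 = 8 m/s, v = 15 m/s
Using W = (1/2)*m*(v^2 - v0^2)
v^2 = 15^2 = 225
v0^2 = 8^2 = 64
v^2 - v0^2 = 225 - 64 = 161
W = (1/2)*6*161 = 483 J

483 J


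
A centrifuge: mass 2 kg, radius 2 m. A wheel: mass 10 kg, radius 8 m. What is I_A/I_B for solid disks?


Given: M1=2 kg, R1=2 m, M2=10 kg, R2=8 m
For a disk: I = (1/2)*M*R^2, so I_A/I_B = (M1*R1^2)/(M2*R2^2)
M1*R1^2 = 2*4 = 8
M2*R2^2 = 10*64 = 640
I_A/I_B = 8/640 = 1/80

1/80


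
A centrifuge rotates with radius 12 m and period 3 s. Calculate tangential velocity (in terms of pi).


Given: radius r = 12 m, period T = 3 s
Using v = 2*pi*r / T
v = 2*pi*12 / 3
v = 24*pi / 3
v = 8*pi m/s

8*pi m/s


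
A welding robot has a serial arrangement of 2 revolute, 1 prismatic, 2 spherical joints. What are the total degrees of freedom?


Given: serial robot with 2 revolute, 1 prismatic, 2 spherical joints
DOF contribution per joint type: revolute=1, prismatic=1, spherical=3, fixed=0
DOF = 2*1 + 1*1 + 2*3
DOF = 9

9


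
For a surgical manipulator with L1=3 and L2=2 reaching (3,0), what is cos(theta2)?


Given: L1 = 3, L2 = 2, target (x, y) = (3, 0)
Using cos(theta2) = (x^2 + y^2 - L1^2 - L2^2) / (2*L1*L2)
x^2 + y^2 = 3^2 + 0 = 9
L1^2 + L2^2 = 9 + 4 = 13
Numerator = 9 - 13 = -4
Denominator = 2*3*2 = 12
cos(theta2) = -4/12 = -1/3

-1/3


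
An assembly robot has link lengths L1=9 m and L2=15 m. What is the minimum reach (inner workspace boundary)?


Given: L1 = 9 m, L2 = 15 m
For a 2-link planar arm, min reach = |L1 - L2| (second link folded back)
Min reach = |9 - 15|
Min reach = 6 m

6 m


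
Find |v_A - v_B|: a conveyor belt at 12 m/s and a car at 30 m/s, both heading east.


Given: v_A = 12 m/s east, v_B = 30 m/s east
Both move in the same direction; relative speed = |v_A - v_B|
|12 - 30| = |-18|
= 18 m/s

18 m/s


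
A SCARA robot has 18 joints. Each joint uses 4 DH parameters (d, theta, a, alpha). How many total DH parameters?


Given: 18 joints, 4 DH parameters per joint (d, theta, a, alpha)
Total DH parameters = number_of_joints * 4
Total = 18 * 4
Total = 72

72


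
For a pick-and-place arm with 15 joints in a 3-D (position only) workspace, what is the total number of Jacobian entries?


Given: task space dimension = 3, joints = 15
Jacobian is a 3 x 15 matrix
Total entries = rows * columns
Total = 3 * 15
Total = 45

45


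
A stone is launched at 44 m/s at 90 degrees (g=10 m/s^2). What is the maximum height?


Given: v0 = 44 m/s, theta = 90 deg, g = 10 m/s^2
sin^2(90) = 1
Using H = v0^2 * sin^2(theta) / (2*g)
H = 44^2 * 1 / (2*10)
H = 1936 * 1 / 20
H = 1936 / 20
H = 484/5 m

484/5 m


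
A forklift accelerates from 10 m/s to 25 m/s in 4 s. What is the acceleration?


Given: initial velocity v0 = 10 m/s, final velocity v = 25 m/s, time t = 4 s
Using a = (v - v0) / t
a = (25 - 10) / 4
a = 15 / 4
a = 15/4 m/s^2

15/4 m/s^2


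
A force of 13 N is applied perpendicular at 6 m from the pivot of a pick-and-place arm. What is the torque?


Given: F = 13 N, r = 6 m, angle = 90 deg (perpendicular)
Using tau = F * r * sin(90)
sin(90) = 1
tau = 13 * 6 * 1
tau = 78 Nm

78 Nm


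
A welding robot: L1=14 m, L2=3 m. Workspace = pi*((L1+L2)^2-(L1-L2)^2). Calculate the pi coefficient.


Given: L1 = 14, L2 = 3
(L1+L2)^2 = (17)^2 = 289
(L1-L2)^2 = (11)^2 = 121
Difference = 289 - 121 = 168
This equals 4*L1*L2 = 4*14*3 = 168
Workspace area = 168*pi

168


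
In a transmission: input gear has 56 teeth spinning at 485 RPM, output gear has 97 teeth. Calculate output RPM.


Given: N1 = 56 teeth, w1 = 485 RPM, N2 = 97 teeth
Using N1*w1 = N2*w2
w2 = N1*w1 / N2
w2 = 56*485 / 97
w2 = 27160 / 97
w2 = 280 RPM

280 RPM


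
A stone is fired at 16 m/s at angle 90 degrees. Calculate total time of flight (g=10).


Given: v0 = 16 m/s, theta = 90 deg, g = 10 m/s^2
sin(90) = 1
Using T = 2*v0*sin(theta) / g
T = 2*16*1 / 10
T = 32 / 10
T = 16/5 s

16/5 s


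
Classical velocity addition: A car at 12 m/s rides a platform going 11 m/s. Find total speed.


Given: object velocity = 12 m/s, platform velocity = 11 m/s (same direction)
Using classical velocity addition: v_total = v_object + v_platform
v_total = 12 + 11
v_total = 23 m/s

23 m/s


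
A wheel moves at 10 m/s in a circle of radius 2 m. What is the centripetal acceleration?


Given: v = 10 m/s, r = 2 m
Using a_c = v^2 / r
a_c = 10^2 / 2
a_c = 100 / 2
a_c = 50 m/s^2

50 m/s^2


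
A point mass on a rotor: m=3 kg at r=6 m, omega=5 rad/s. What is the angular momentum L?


Given: m = 3 kg, r = 6 m, omega = 5 rad/s
For a point mass: I = m*r^2
I = 3*6^2 = 3*36 = 108
L = I*omega = 108*5
L = 540 kg*m^2/s

540 kg*m^2/s


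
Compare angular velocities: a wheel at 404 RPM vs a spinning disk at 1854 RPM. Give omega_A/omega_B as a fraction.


Given: RPM_A = 404, RPM_B = 1854
omega = 2*pi*RPM/60, so omega_A/omega_B = RPM_A / RPM_B
omega_A/omega_B = 404 / 1854
omega_A/omega_B = 202/927

202/927


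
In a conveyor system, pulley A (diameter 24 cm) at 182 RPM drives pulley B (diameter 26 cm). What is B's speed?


Given: D1 = 24 cm, w1 = 182 RPM, D2 = 26 cm
Using D1*w1 = D2*w2
w2 = D1*w1 / D2
w2 = 24*182 / 26
w2 = 4368 / 26
w2 = 168 RPM

168 RPM


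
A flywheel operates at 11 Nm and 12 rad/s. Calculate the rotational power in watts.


Given: tau = 11 Nm, omega = 12 rad/s
Using P = tau * omega
P = 11 * 12
P = 132 W

132 W


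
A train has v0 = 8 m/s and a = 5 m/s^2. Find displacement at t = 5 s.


Given: v0 = 8 m/s, a = 5 m/s^2, t = 5 s
Using s = v0*t + (1/2)*a*t^2
s = 8*5 + (1/2)*5*5^2
s = 40 + (1/2)*125
s = 40 + 125/2
s = 205/2

205/2 m


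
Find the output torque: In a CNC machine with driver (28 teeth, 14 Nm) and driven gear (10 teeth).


Given: N1 = 28, N2 = 10, T1 = 14 Nm
Using T2/T1 = N2/N1
T2 = T1 * N2 / N1
T2 = 14 * 10 / 28
T2 = 140 / 28
T2 = 5 Nm

5 Nm


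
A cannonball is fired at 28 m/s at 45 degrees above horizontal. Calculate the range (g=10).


Given: v0 = 28 m/s, theta = 45 deg, g = 10 m/s^2
sin(2*45) = sin(90) = 1
Using R = v0^2 * sin(2*theta) / g
R = 28^2 * 1 / 10
R = 784 / 10
R = 392/5 m

392/5 m


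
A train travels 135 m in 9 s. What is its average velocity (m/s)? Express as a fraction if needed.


Given: distance d = 135 m, time t = 9 s
Using v = d / t
v = 135 / 9
v = 15 m/s

15 m/s


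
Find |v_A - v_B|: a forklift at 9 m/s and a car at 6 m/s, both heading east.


Given: v_A = 9 m/s east, v_B = 6 m/s east
Both move in the same direction; relative speed = |v_A - v_B|
|9 - 6| = |3|
= 3 m/s

3 m/s


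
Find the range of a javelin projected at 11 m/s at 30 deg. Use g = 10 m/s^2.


Given: v0 = 11 m/s, theta = 30 deg, g = 10 m/s^2
sin(2*30) = sin(60) = sqrt(3)/2
Using R = v0^2 * sin(2*theta) / g
R = 11^2 * (sqrt(3)/2) / 10
R = 121 * sqrt(3) / 20
R = 121/20*sqrt(3) m

121/20*sqrt(3) m


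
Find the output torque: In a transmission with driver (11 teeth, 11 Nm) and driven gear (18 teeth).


Given: N1 = 11, N2 = 18, T1 = 11 Nm
Using T2/T1 = N2/N1
T2 = T1 * N2 / N1
T2 = 11 * 18 / 11
T2 = 198 / 11
T2 = 18 Nm

18 Nm


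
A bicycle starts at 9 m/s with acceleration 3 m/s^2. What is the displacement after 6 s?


Given: v0 = 9 m/s, a = 3 m/s^2, t = 6 s
Using s = v0*t + (1/2)*a*t^2
s = 9*6 + (1/2)*3*6^2
s = 54 + (1/2)*108
s = 54 + 54
s = 108

108 m


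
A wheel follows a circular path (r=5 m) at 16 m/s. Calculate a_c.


Given: v = 16 m/s, r = 5 m
Using a_c = v^2 / r
a_c = 16^2 / 5
a_c = 256 / 5
a_c = 256/5 m/s^2

256/5 m/s^2


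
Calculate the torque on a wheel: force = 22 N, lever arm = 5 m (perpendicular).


Given: F = 22 N, r = 5 m, angle = 90 deg (perpendicular)
Using tau = F * r * sin(90)
sin(90) = 1
tau = 22 * 5 * 1
tau = 110 Nm

110 Nm


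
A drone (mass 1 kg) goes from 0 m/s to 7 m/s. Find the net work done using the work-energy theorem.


Given: m = 1 kg, v0 = 0 m/s, v = 7 m/s
Using W = (1/2)*m*(v^2 - v0^2)
v^2 = 7^2 = 49
v0^2 = 0^2 = 0
v^2 - v0^2 = 49 - 0 = 49
W = (1/2)*1*49 = 49/2 J

49/2 J


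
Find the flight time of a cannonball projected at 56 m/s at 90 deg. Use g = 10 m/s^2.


Given: v0 = 56 m/s, theta = 90 deg, g = 10 m/s^2
sin(90) = 1
Using T = 2*v0*sin(theta) / g
T = 2*56*1 / 10
T = 112 / 10
T = 56/5 s

56/5 s


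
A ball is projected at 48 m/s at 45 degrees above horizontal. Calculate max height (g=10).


Given: v0 = 48 m/s, theta = 45 deg, g = 10 m/s^2
sin^2(45) = 1/2
Using H = v0^2 * sin^2(theta) / (2*g)
H = 48^2 * 1/2 / (2*10)
H = 2304 * 1/2 / 20
H = 1152 / 20
H = 288/5 m

288/5 m


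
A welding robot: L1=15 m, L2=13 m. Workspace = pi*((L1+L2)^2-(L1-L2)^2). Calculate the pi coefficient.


Given: L1 = 15, L2 = 13
(L1+L2)^2 = (28)^2 = 784
(L1-L2)^2 = (2)^2 = 4
Difference = 784 - 4 = 780
This equals 4*L1*L2 = 4*15*13 = 780
Workspace area = 780*pi

780


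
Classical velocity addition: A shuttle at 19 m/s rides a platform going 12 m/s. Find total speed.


Given: object velocity = 19 m/s, platform velocity = 12 m/s (same direction)
Using classical velocity addition: v_total = v_object + v_platform
v_total = 19 + 12
v_total = 31 m/s

31 m/s


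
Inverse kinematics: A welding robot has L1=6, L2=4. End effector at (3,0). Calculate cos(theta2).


Given: L1 = 6, L2 = 4, target (x, y) = (3, 0)
Using cos(theta2) = (x^2 + y^2 - L1^2 - L2^2) / (2*L1*L2)
x^2 + y^2 = 3^2 + 0 = 9
L1^2 + L2^2 = 36 + 16 = 52
Numerator = 9 - 52 = -43
Denominator = 2*6*4 = 48
cos(theta2) = -43/48 = -43/48

-43/48


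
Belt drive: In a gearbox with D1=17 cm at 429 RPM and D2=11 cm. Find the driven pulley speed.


Given: D1 = 17 cm, w1 = 429 RPM, D2 = 11 cm
Using D1*w1 = D2*w2
w2 = D1*w1 / D2
w2 = 17*429 / 11
w2 = 7293 / 11
w2 = 663 RPM

663 RPM


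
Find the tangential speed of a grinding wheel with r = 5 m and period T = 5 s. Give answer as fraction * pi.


Given: radius r = 5 m, period T = 5 s
Using v = 2*pi*r / T
v = 2*pi*5 / 5
v = 10*pi / 5
v = 2*pi m/s

2*pi m/s


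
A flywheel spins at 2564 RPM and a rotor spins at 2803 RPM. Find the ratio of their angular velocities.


Given: RPM_A = 2564, RPM_B = 2803
omega = 2*pi*RPM/60, so omega_A/omega_B = RPM_A / RPM_B
omega_A/omega_B = 2564 / 2803
omega_A/omega_B = 2564/2803

2564/2803


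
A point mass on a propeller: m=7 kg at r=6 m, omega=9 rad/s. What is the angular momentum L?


Given: m = 7 kg, r = 6 m, omega = 9 rad/s
For a point mass: I = m*r^2
I = 7*6^2 = 7*36 = 252
L = I*omega = 252*9
L = 2268 kg*m^2/s

2268 kg*m^2/s


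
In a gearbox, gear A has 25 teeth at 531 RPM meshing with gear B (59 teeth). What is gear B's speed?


Given: N1 = 25 teeth, w1 = 531 RPM, N2 = 59 teeth
Using N1*w1 = N2*w2
w2 = N1*w1 / N2
w2 = 25*531 / 59
w2 = 13275 / 59
w2 = 225 RPM

225 RPM


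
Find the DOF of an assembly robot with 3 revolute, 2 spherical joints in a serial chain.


Given: serial robot with 3 revolute, 2 spherical joints
DOF contribution per joint type: revolute=1, prismatic=1, spherical=3, fixed=0
DOF = 3*1 + 2*3
DOF = 9

9


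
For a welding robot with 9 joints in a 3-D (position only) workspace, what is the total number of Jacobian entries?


Given: task space dimension = 3, joints = 9
Jacobian is a 3 x 9 matrix
Total entries = rows * columns
Total = 3 * 9
Total = 27

27


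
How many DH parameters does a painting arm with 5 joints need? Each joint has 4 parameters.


Given: 5 joints, 4 DH parameters per joint (d, theta, a, alpha)
Total DH parameters = number_of_joints * 4
Total = 5 * 4
Total = 20

20


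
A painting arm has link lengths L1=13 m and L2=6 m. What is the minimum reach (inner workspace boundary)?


Given: L1 = 13 m, L2 = 6 m
For a 2-link planar arm, min reach = |L1 - L2| (second link folded back)
Min reach = |13 - 6|
Min reach = 7 m

7 m


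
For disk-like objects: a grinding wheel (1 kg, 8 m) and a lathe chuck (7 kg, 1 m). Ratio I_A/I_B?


Given: M1=1 kg, R1=8 m, M2=7 kg, R2=1 m
For a disk: I = (1/2)*M*R^2, so I_A/I_B = (M1*R1^2)/(M2*R2^2)
M1*R1^2 = 1*64 = 64
M2*R2^2 = 7*1 = 7
I_A/I_B = 64/7 = 64/7

64/7


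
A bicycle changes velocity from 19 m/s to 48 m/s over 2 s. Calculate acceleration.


Given: initial velocity v0 = 19 m/s, final velocity v = 48 m/s, time t = 2 s
Using a = (v - v0) / t
a = (48 - 19) / 2
a = 29 / 2
a = 29/2 m/s^2

29/2 m/s^2


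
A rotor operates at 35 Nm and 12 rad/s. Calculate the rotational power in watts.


Given: tau = 35 Nm, omega = 12 rad/s
Using P = tau * omega
P = 35 * 12
P = 420 W

420 W


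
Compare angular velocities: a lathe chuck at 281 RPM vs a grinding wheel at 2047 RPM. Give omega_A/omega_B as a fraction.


Given: RPM_A = 281, RPM_B = 2047
omega = 2*pi*RPM/60, so omega_A/omega_B = RPM_A / RPM_B
omega_A/omega_B = 281 / 2047
omega_A/omega_B = 281/2047

281/2047


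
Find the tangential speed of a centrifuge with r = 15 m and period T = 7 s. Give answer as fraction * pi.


Given: radius r = 15 m, period T = 7 s
Using v = 2*pi*r / T
v = 2*pi*15 / 7
v = 30*pi / 7
v = 30/7*pi m/s

30/7*pi m/s


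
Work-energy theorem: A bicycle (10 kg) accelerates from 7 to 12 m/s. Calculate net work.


Given: m = 10 kg, v0 = 7 m/s, v = 12 m/s
Using W = (1/2)*m*(v^2 - v0^2)
v^2 = 12^2 = 144
v0^2 = 7^2 = 49
v^2 - v0^2 = 144 - 49 = 95
W = (1/2)*10*95 = 475 J

475 J


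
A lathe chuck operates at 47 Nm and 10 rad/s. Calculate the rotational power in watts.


Given: tau = 47 Nm, omega = 10 rad/s
Using P = tau * omega
P = 47 * 10
P = 470 W

470 W


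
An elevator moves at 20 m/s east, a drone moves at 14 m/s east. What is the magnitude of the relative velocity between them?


Given: v_A = 20 m/s east, v_B = 14 m/s east
Both move in the same direction; relative speed = |v_A - v_B|
|20 - 14| = |6|
= 6 m/s

6 m/s


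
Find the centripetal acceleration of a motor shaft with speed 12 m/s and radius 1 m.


Given: v = 12 m/s, r = 1 m
Using a_c = v^2 / r
a_c = 12^2 / 1
a_c = 144 / 1
a_c = 144 m/s^2

144 m/s^2


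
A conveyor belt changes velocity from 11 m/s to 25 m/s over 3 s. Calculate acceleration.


Given: initial velocity v0 = 11 m/s, final velocity v = 25 m/s, time t = 3 s
Using a = (v - v0) / t
a = (25 - 11) / 3
a = 14 / 3
a = 14/3 m/s^2

14/3 m/s^2


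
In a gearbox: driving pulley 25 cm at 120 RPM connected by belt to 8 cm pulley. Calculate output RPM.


Given: D1 = 25 cm, w1 = 120 RPM, D2 = 8 cm
Using D1*w1 = D2*w2
w2 = D1*w1 / D2
w2 = 25*120 / 8
w2 = 3000 / 8
w2 = 375 RPM

375 RPM


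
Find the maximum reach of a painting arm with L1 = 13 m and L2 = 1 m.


Given: L1 = 13 m, L2 = 1 m
For a 2-link planar arm, max reach = L1 + L2 (fully extended)
Max reach = 13 + 1
Max reach = 14 m

14 m


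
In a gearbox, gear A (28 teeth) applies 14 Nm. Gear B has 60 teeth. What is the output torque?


Given: N1 = 28, N2 = 60, T1 = 14 Nm
Using T2/T1 = N2/N1
T2 = T1 * N2 / N1
T2 = 14 * 60 / 28
T2 = 840 / 28
T2 = 30 Nm

30 Nm


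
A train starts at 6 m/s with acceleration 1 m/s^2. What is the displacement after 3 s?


Given: v0 = 6 m/s, a = 1 m/s^2, t = 3 s
Using s = v0*t + (1/2)*a*t^2
s = 6*3 + (1/2)*1*3^2
s = 18 + (1/2)*9
s = 18 + 9/2
s = 45/2

45/2 m


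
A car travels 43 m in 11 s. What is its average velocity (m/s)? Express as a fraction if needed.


Given: distance d = 43 m, time t = 11 s
Using v = d / t
v = 43 / 11
v = 43/11 m/s

43/11 m/s


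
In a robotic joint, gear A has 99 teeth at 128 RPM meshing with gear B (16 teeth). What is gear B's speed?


Given: N1 = 99 teeth, w1 = 128 RPM, N2 = 16 teeth
Using N1*w1 = N2*w2
w2 = N1*w1 / N2
w2 = 99*128 / 16
w2 = 12672 / 16
w2 = 792 RPM

792 RPM


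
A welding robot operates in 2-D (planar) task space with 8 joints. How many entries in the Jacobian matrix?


Given: task space dimension = 2, joints = 8
Jacobian is a 2 x 8 matrix
Total entries = rows * columns
Total = 2 * 8
Total = 16

16


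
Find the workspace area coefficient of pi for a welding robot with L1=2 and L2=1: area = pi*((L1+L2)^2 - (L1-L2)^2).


Given: L1 = 2, L2 = 1
(L1+L2)^2 = (3)^2 = 9
(L1-L2)^2 = (1)^2 = 1
Difference = 9 - 1 = 8
This equals 4*L1*L2 = 4*2*1 = 8
Workspace area = 8*pi

8


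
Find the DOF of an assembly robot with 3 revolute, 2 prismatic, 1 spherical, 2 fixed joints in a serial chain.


Given: serial robot with 3 revolute, 2 prismatic, 1 spherical, 2 fixed joints
DOF contribution per joint type: revolute=1, prismatic=1, spherical=3, fixed=0
DOF = 3*1 + 2*1 + 1*3 + 2*0
DOF = 8

8


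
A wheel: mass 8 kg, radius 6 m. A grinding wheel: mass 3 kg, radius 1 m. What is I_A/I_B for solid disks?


Given: M1=8 kg, R1=6 m, M2=3 kg, R2=1 m
For a disk: I = (1/2)*M*R^2, so I_A/I_B = (M1*R1^2)/(M2*R2^2)
M1*R1^2 = 8*36 = 288
M2*R2^2 = 3*1 = 3
I_A/I_B = 288/3 = 96

96


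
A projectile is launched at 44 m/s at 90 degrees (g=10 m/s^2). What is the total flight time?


Given: v0 = 44 m/s, theta = 90 deg, g = 10 m/s^2
sin(90) = 1
Using T = 2*v0*sin(theta) / g
T = 2*44*1 / 10
T = 88 / 10
T = 44/5 s

44/5 s


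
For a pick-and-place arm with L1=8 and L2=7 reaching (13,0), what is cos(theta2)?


Given: L1 = 8, L2 = 7, target (x, y) = (13, 0)
Using cos(theta2) = (x^2 + y^2 - L1^2 - L2^2) / (2*L1*L2)
x^2 + y^2 = 13^2 + 0 = 169
L1^2 + L2^2 = 64 + 49 = 113
Numerator = 169 - 113 = 56
Denominator = 2*8*7 = 112
cos(theta2) = 56/112 = 1/2

1/2


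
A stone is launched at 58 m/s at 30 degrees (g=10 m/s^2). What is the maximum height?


Given: v0 = 58 m/s, theta = 30 deg, g = 10 m/s^2
sin^2(30) = 1/4
Using H = v0^2 * sin^2(theta) / (2*g)
H = 58^2 * 1/4 / (2*10)
H = 3364 * 1/4 / 20
H = 841 / 20
H = 841/20 m

841/20 m


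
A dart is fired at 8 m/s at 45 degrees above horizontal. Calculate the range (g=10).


Given: v0 = 8 m/s, theta = 45 deg, g = 10 m/s^2
sin(2*45) = sin(90) = 1
Using R = v0^2 * sin(2*theta) / g
R = 8^2 * 1 / 10
R = 64 / 10
R = 32/5 m

32/5 m


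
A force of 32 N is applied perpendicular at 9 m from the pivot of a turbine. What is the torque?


Given: F = 32 N, r = 9 m, angle = 90 deg (perpendicular)
Using tau = F * r * sin(90)
sin(90) = 1
tau = 32 * 9 * 1
tau = 288 Nm

288 Nm


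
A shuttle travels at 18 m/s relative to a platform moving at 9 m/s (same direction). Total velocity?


Given: object velocity = 18 m/s, platform velocity = 9 m/s (same direction)
Using classical velocity addition: v_total = v_object + v_platform
v_total = 18 + 9
v_total = 27 m/s

27 m/s


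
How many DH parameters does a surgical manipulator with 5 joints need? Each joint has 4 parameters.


Given: 5 joints, 4 DH parameters per joint (d, theta, a, alpha)
Total DH parameters = number_of_joints * 4
Total = 5 * 4
Total = 20

20


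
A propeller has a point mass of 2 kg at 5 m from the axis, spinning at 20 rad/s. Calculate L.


Given: m = 2 kg, r = 5 m, omega = 20 rad/s
For a point mass: I = m*r^2
I = 2*5^2 = 2*25 = 50
L = I*omega = 50*20
L = 1000 kg*m^2/s

1000 kg*m^2/s


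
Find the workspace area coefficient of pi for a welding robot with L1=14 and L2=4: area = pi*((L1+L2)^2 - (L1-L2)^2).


Given: L1 = 14, L2 = 4
(L1+L2)^2 = (18)^2 = 324
(L1-L2)^2 = (10)^2 = 100
Difference = 324 - 100 = 224
This equals 4*L1*L2 = 4*14*4 = 224
Workspace area = 224*pi

224


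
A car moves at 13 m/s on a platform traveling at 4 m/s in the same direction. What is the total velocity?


Given: object velocity = 13 m/s, platform velocity = 4 m/s (same direction)
Using classical velocity addition: v_total = v_object + v_platform
v_total = 13 + 4
v_total = 17 m/s

17 m/s


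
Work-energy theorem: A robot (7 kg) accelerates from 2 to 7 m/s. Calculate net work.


Given: m = 7 kg, v0 = 2 m/s, v = 7 m/s
Using W = (1/2)*m*(v^2 - v0^2)
v^2 = 7^2 = 49
v0^2 = 2^2 = 4
v^2 - v0^2 = 49 - 4 = 45
W = (1/2)*7*45 = 315/2 J

315/2 J


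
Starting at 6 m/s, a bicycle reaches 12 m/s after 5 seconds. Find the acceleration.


Given: initial velocity v0 = 6 m/s, final velocity v = 12 m/s, time t = 5 s
Using a = (v - v0) / t
a = (12 - 6) / 5
a = 6 / 5
a = 6/5 m/s^2

6/5 m/s^2


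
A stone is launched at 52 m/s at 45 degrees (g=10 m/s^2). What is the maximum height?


Given: v0 = 52 m/s, theta = 45 deg, g = 10 m/s^2
sin^2(45) = 1/2
Using H = v0^2 * sin^2(theta) / (2*g)
H = 52^2 * 1/2 / (2*10)
H = 2704 * 1/2 / 20
H = 1352 / 20
H = 338/5 m

338/5 m


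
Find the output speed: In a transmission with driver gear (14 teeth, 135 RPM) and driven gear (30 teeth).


Given: N1 = 14 teeth, w1 = 135 RPM, N2 = 30 teeth
Using N1*w1 = N2*w2
w2 = N1*w1 / N2
w2 = 14*135 / 30
w2 = 1890 / 30
w2 = 63 RPM

63 RPM


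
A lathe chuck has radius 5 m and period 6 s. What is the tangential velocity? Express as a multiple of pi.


Given: radius r = 5 m, period T = 6 s
Using v = 2*pi*r / T
v = 2*pi*5 / 6
v = 10*pi / 6
v = 5/3*pi m/s

5/3*pi m/s


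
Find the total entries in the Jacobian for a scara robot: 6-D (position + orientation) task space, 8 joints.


Given: task space dimension = 6, joints = 8
Jacobian is a 6 x 8 matrix
Total entries = rows * columns
Total = 6 * 8
Total = 48

48


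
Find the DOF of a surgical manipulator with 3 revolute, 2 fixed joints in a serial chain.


Given: serial robot with 3 revolute, 2 fixed joints
DOF contribution per joint type: revolute=1, prismatic=1, spherical=3, fixed=0
DOF = 3*1 + 2*0
DOF = 3

3


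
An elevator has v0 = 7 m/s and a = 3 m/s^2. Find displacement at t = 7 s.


Given: v0 = 7 m/s, a = 3 m/s^2, t = 7 s
Using s = v0*t + (1/2)*a*t^2
s = 7*7 + (1/2)*3*7^2
s = 49 + (1/2)*147
s = 49 + 147/2
s = 245/2

245/2 m


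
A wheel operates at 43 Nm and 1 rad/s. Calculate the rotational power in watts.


Given: tau = 43 Nm, omega = 1 rad/s
Using P = tau * omega
P = 43 * 1
P = 43 W

43 W


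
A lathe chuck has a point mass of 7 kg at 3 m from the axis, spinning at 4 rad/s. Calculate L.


Given: m = 7 kg, r = 3 m, omega = 4 rad/s
For a point mass: I = m*r^2
I = 7*3^2 = 7*9 = 63
L = I*omega = 63*4
L = 252 kg*m^2/s

252 kg*m^2/s


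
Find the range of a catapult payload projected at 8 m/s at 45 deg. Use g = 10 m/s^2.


Given: v0 = 8 m/s, theta = 45 deg, g = 10 m/s^2
sin(2*45) = sin(90) = 1
Using R = v0^2 * sin(2*theta) / g
R = 8^2 * 1 / 10
R = 64 / 10
R = 32/5 m

32/5 m


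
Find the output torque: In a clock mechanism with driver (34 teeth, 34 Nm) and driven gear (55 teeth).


Given: N1 = 34, N2 = 55, T1 = 34 Nm
Using T2/T1 = N2/N1
T2 = T1 * N2 / N1
T2 = 34 * 55 / 34
T2 = 1870 / 34
T2 = 55 Nm

55 Nm


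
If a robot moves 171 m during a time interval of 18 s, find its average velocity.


Given: distance d = 171 m, time t = 18 s
Using v = d / t
v = 171 / 18
v = 19/2 m/s

19/2 m/s


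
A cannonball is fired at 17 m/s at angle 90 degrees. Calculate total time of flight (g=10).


Given: v0 = 17 m/s, theta = 90 deg, g = 10 m/s^2
sin(90) = 1
Using T = 2*v0*sin(theta) / g
T = 2*17*1 / 10
T = 34 / 10
T = 17/5 s

17/5 s


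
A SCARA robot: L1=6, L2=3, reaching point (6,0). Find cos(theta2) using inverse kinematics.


Given: L1 = 6, L2 = 3, target (x, y) = (6, 0)
Using cos(theta2) = (x^2 + y^2 - L1^2 - L2^2) / (2*L1*L2)
x^2 + y^2 = 6^2 + 0 = 36
L1^2 + L2^2 = 36 + 9 = 45
Numerator = 36 - 45 = -9
Denominator = 2*6*3 = 36
cos(theta2) = -9/36 = -1/4

-1/4


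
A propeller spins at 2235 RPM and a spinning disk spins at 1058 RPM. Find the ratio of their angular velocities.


Given: RPM_A = 2235, RPM_B = 1058
omega = 2*pi*RPM/60, so omega_A/omega_B = RPM_A / RPM_B
omega_A/omega_B = 2235 / 1058
omega_A/omega_B = 2235/1058

2235/1058


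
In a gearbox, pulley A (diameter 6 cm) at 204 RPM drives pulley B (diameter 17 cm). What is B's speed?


Given: D1 = 6 cm, w1 = 204 RPM, D2 = 17 cm
Using D1*w1 = D2*w2
w2 = D1*w1 / D2
w2 = 6*204 / 17
w2 = 1224 / 17
w2 = 72 RPM

72 RPM


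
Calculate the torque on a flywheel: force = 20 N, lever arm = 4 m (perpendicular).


Given: F = 20 N, r = 4 m, angle = 90 deg (perpendicular)
Using tau = F * r * sin(90)
sin(90) = 1
tau = 20 * 4 * 1
tau = 80 Nm

80 Nm


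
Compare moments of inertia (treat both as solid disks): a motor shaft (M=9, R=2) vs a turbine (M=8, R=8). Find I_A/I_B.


Given: M1=9 kg, R1=2 m, M2=8 kg, R2=8 m
For a disk: I = (1/2)*M*R^2, so I_A/I_B = (M1*R1^2)/(M2*R2^2)
M1*R1^2 = 9*4 = 36
M2*R2^2 = 8*64 = 512
I_A/I_B = 36/512 = 9/128

9/128


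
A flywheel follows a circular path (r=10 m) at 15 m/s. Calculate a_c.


Given: v = 15 m/s, r = 10 m
Using a_c = v^2 / r
a_c = 15^2 / 10
a_c = 225 / 10
a_c = 45/2 m/s^2

45/2 m/s^2


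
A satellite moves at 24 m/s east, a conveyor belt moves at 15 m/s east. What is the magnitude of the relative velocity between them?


Given: v_A = 24 m/s east, v_B = 15 m/s east
Both move in the same direction; relative speed = |v_A - v_B|
|24 - 15| = |9|
= 9 m/s

9 m/s


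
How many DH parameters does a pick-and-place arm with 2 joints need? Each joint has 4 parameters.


Given: 2 joints, 4 DH parameters per joint (d, theta, a, alpha)
Total DH parameters = number_of_joints * 4
Total = 2 * 4
Total = 8

8


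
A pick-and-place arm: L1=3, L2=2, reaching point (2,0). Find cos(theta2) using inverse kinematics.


Given: L1 = 3, L2 = 2, target (x, y) = (2, 0)
Using cos(theta2) = (x^2 + y^2 - L1^2 - L2^2) / (2*L1*L2)
x^2 + y^2 = 2^2 + 0 = 4
L1^2 + L2^2 = 9 + 4 = 13
Numerator = 4 - 13 = -9
Denominator = 2*3*2 = 12
cos(theta2) = -9/12 = -3/4

-3/4


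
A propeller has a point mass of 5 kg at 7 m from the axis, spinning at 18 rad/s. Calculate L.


Given: m = 5 kg, r = 7 m, omega = 18 rad/s
For a point mass: I = m*r^2
I = 5*7^2 = 5*49 = 245
L = I*omega = 245*18
L = 4410 kg*m^2/s

4410 kg*m^2/s


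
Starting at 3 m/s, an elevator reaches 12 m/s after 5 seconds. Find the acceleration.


Given: initial velocity v0 = 3 m/s, final velocity v = 12 m/s, time t = 5 s
Using a = (v - v0) / t
a = (12 - 3) / 5
a = 9 / 5
a = 9/5 m/s^2

9/5 m/s^2


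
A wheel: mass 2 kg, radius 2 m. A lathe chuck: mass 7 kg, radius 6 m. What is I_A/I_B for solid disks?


Given: M1=2 kg, R1=2 m, M2=7 kg, R2=6 m
For a disk: I = (1/2)*M*R^2, so I_A/I_B = (M1*R1^2)/(M2*R2^2)
M1*R1^2 = 2*4 = 8
M2*R2^2 = 7*36 = 252
I_A/I_B = 8/252 = 2/63

2/63


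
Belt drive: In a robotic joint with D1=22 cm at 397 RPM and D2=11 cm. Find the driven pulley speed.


Given: D1 = 22 cm, w1 = 397 RPM, D2 = 11 cm
Using D1*w1 = D2*w2
w2 = D1*w1 / D2
w2 = 22*397 / 11
w2 = 8734 / 11
w2 = 794 RPM

794 RPM


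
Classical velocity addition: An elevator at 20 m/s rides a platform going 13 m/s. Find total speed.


Given: object velocity = 20 m/s, platform velocity = 13 m/s (same direction)
Using classical velocity addition: v_total = v_object + v_platform
v_total = 20 + 13
v_total = 33 m/s

33 m/s


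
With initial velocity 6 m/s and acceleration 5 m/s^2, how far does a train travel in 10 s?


Given: v0 = 6 m/s, a = 5 m/s^2, t = 10 s
Using s = v0*t + (1/2)*a*t^2
s = 6*10 + (1/2)*5*10^2
s = 60 + (1/2)*500
s = 60 + 250
s = 310

310 m


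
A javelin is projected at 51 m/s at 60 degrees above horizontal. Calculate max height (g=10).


Given: v0 = 51 m/s, theta = 60 deg, g = 10 m/s^2
sin^2(60) = 3/4
Using H = v0^2 * sin^2(theta) / (2*g)
H = 51^2 * 3/4 / (2*10)
H = 2601 * 3/4 / 20
H = 7803/4 / 20
H = 7803/80 m

7803/80 m


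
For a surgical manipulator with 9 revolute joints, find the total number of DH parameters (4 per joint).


Given: 9 joints, 4 DH parameters per joint (d, theta, a, alpha)
Total DH parameters = number_of_joints * 4
Total = 9 * 4
Total = 36

36


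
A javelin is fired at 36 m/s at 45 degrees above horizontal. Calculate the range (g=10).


Given: v0 = 36 m/s, theta = 45 deg, g = 10 m/s^2
sin(2*45) = sin(90) = 1
Using R = v0^2 * sin(2*theta) / g
R = 36^2 * 1 / 10
R = 1296 / 10
R = 648/5 m

648/5 m


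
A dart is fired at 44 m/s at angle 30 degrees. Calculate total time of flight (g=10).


Given: v0 = 44 m/s, theta = 30 deg, g = 10 m/s^2
sin(30) = 1/2
Using T = 2*v0*sin(theta) / g
T = 2*44*1/2 / 10
T = 44 / 10
T = 22/5 s

22/5 s


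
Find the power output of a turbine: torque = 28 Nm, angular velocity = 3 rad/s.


Given: tau = 28 Nm, omega = 3 rad/s
Using P = tau * omega
P = 28 * 3
P = 84 W

84 W


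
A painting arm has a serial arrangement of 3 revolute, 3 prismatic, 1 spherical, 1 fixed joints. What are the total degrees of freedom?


Given: serial robot with 3 revolute, 3 prismatic, 1 spherical, 1 fixed joints
DOF contribution per joint type: revolute=1, prismatic=1, spherical=3, fixed=0
DOF = 3*1 + 3*1 + 1*3 + 1*0
DOF = 9

9


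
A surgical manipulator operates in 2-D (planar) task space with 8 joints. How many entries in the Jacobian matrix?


Given: task space dimension = 2, joints = 8
Jacobian is a 2 x 8 matrix
Total entries = rows * columns
Total = 2 * 8
Total = 16

16


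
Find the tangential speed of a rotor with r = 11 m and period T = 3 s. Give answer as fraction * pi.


Given: radius r = 11 m, period T = 3 s
Using v = 2*pi*r / T
v = 2*pi*11 / 3
v = 22*pi / 3
v = 22/3*pi m/s

22/3*pi m/s


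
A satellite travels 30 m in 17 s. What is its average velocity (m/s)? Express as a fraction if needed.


Given: distance d = 30 m, time t = 17 s
Using v = d / t
v = 30 / 17
v = 30/17 m/s

30/17 m/s


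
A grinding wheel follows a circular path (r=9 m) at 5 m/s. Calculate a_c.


Given: v = 5 m/s, r = 9 m
Using a_c = v^2 / r
a_c = 5^2 / 9
a_c = 25 / 9
a_c = 25/9 m/s^2

25/9 m/s^2


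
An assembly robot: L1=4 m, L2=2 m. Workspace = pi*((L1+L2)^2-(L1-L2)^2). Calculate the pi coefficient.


Given: L1 = 4, L2 = 2
(L1+L2)^2 = (6)^2 = 36
(L1-L2)^2 = (2)^2 = 4
Difference = 36 - 4 = 32
This equals 4*L1*L2 = 4*4*2 = 32
Workspace area = 32*pi

32


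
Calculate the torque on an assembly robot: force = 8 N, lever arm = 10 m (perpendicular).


Given: F = 8 N, r = 10 m, angle = 90 deg (perpendicular)
Using tau = F * r * sin(90)
sin(90) = 1
tau = 8 * 10 * 1
tau = 80 Nm

80 Nm


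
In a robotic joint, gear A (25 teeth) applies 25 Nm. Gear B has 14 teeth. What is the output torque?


Given: N1 = 25, N2 = 14, T1 = 25 Nm
Using T2/T1 = N2/N1
T2 = T1 * N2 / N1
T2 = 25 * 14 / 25
T2 = 350 / 25
T2 = 14 Nm

14 Nm


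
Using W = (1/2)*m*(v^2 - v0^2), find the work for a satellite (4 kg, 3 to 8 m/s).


Given: m = 4 kg, v0 = 3 m/s, v = 8 m/s
Using W = (1/2)*m*(v^2 - v0^2)
v^2 = 8^2 = 64
v0^2 = 3^2 = 9
v^2 - v0^2 = 64 - 9 = 55
W = (1/2)*4*55 = 110 J

110 J


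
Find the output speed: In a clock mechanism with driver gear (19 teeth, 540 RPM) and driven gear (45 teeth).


Given: N1 = 19 teeth, w1 = 540 RPM, N2 = 45 teeth
Using N1*w1 = N2*w2
w2 = N1*w1 / N2
w2 = 19*540 / 45
w2 = 10260 / 45
w2 = 228 RPM

228 RPM


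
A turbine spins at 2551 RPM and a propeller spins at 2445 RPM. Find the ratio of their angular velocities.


Given: RPM_A = 2551, RPM_B = 2445
omega = 2*pi*RPM/60, so omega_A/omega_B = RPM_A / RPM_B
omega_A/omega_B = 2551 / 2445
omega_A/omega_B = 2551/2445

2551/2445


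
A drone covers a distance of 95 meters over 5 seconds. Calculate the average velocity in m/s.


Given: distance d = 95 m, time t = 5 s
Using v = d / t
v = 95 / 5
v = 19 m/s

19 m/s


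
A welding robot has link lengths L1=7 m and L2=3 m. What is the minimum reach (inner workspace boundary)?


Given: L1 = 7 m, L2 = 3 m
For a 2-link planar arm, min reach = |L1 - L2| (second link folded back)
Min reach = |7 - 3|
Min reach = 4 m

4 m


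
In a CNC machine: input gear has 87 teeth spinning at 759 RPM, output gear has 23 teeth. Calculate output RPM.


Given: N1 = 87 teeth, w1 = 759 RPM, N2 = 23 teeth
Using N1*w1 = N2*w2
w2 = N1*w1 / N2
w2 = 87*759 / 23
w2 = 66033 / 23
w2 = 2871 RPM

2871 RPM


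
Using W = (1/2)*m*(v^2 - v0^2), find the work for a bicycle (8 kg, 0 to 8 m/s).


Given: m = 8 kg, v0 = 0 m/s, v = 8 m/s
Using W = (1/2)*m*(v^2 - v0^2)
v^2 = 8^2 = 64
v0^2 = 0^2 = 0
v^2 - v0^2 = 64 - 0 = 64
W = (1/2)*8*64 = 256 J

256 J


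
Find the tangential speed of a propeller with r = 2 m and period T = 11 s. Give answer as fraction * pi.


Given: radius r = 2 m, period T = 11 s
Using v = 2*pi*r / T
v = 2*pi*2 / 11
v = 4*pi / 11
v = 4/11*pi m/s

4/11*pi m/s


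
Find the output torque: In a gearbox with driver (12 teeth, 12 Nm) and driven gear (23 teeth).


Given: N1 = 12, N2 = 23, T1 = 12 Nm
Using T2/T1 = N2/N1
T2 = T1 * N2 / N1
T2 = 12 * 23 / 12
T2 = 276 / 12
T2 = 23 Nm

23 Nm


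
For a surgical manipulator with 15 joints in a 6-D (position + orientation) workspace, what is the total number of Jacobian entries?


Given: task space dimension = 6, joints = 15
Jacobian is a 6 x 15 matrix
Total entries = rows * columns
Total = 6 * 15
Total = 90

90


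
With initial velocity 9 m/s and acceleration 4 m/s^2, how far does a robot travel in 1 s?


Given: v0 = 9 m/s, a = 4 m/s^2, t = 1 s
Using s = v0*t + (1/2)*a*t^2
s = 9*1 + (1/2)*4*1^2
s = 9 + (1/2)*4
s = 9 + 2
s = 11

11 m


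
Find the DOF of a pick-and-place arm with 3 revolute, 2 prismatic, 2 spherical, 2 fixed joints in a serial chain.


Given: serial robot with 3 revolute, 2 prismatic, 2 spherical, 2 fixed joints
DOF contribution per joint type: revolute=1, prismatic=1, spherical=3, fixed=0
DOF = 3*1 + 2*1 + 2*3 + 2*0
DOF = 11

11


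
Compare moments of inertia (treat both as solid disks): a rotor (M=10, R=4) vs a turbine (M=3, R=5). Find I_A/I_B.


Given: M1=10 kg, R1=4 m, M2=3 kg, R2=5 m
For a disk: I = (1/2)*M*R^2, so I_A/I_B = (M1*R1^2)/(M2*R2^2)
M1*R1^2 = 10*16 = 160
M2*R2^2 = 3*25 = 75
I_A/I_B = 160/75 = 32/15

32/15


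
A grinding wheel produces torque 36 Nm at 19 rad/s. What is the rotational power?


Given: tau = 36 Nm, omega = 19 rad/s
Using P = tau * omega
P = 36 * 19
P = 684 W

684 W


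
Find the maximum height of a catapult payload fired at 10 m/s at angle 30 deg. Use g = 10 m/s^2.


Given: v0 = 10 m/s, theta = 30 deg, g = 10 m/s^2
sin^2(30) = 1/4
Using H = v0^2 * sin^2(theta) / (2*g)
H = 10^2 * 1/4 / (2*10)
H = 100 * 1/4 / 20
H = 25 / 20
H = 5/4 m

5/4 m


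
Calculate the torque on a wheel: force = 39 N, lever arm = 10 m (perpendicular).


Given: F = 39 N, r = 10 m, angle = 90 deg (perpendicular)
Using tau = F * r * sin(90)
sin(90) = 1
tau = 39 * 10 * 1
tau = 390 Nm

390 Nm


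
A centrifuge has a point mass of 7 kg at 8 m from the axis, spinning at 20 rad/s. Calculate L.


Given: m = 7 kg, r = 8 m, omega = 20 rad/s
For a point mass: I = m*r^2
I = 7*8^2 = 7*64 = 448
L = I*omega = 448*20
L = 8960 kg*m^2/s

8960 kg*m^2/s


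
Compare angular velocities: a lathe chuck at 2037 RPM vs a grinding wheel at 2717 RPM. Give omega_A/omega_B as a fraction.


Given: RPM_A = 2037, RPM_B = 2717
omega = 2*pi*RPM/60, so omega_A/omega_B = RPM_A / RPM_B
omega_A/omega_B = 2037 / 2717
omega_A/omega_B = 2037/2717

2037/2717


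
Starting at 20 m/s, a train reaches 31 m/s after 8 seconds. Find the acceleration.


Given: initial velocity v0 = 20 m/s, final velocity v = 31 m/s, time t = 8 s
Using a = (v - v0) / t
a = (31 - 20) / 8
a = 11 / 8
a = 11/8 m/s^2

11/8 m/s^2


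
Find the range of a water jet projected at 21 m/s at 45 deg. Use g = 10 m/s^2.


Given: v0 = 21 m/s, theta = 45 deg, g = 10 m/s^2
sin(2*45) = sin(90) = 1
Using R = v0^2 * sin(2*theta) / g
R = 21^2 * 1 / 10
R = 441 / 10
R = 441/10 m

441/10 m


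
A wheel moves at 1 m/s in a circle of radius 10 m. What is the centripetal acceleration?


Given: v = 1 m/s, r = 10 m
Using a_c = v^2 / r
a_c = 1^2 / 10
a_c = 1 / 10
a_c = 1/10 m/s^2

1/10 m/s^2


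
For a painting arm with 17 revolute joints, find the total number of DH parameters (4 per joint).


Given: 17 joints, 4 DH parameters per joint (d, theta, a, alpha)
Total DH parameters = number_of_joints * 4
Total = 17 * 4
Total = 68

68


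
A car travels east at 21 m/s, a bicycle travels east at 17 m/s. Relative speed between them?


Given: v_A = 21 m/s east, v_B = 17 m/s east
Both move in the same direction; relative speed = |v_A - v_B|
|21 - 17| = |4|
= 4 m/s

4 m/s


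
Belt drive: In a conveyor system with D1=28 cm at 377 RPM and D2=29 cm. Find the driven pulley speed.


Given: D1 = 28 cm, w1 = 377 RPM, D2 = 29 cm
Using D1*w1 = D2*w2
w2 = D1*w1 / D2
w2 = 28*377 / 29
w2 = 10556 / 29
w2 = 364 RPM

364 RPM


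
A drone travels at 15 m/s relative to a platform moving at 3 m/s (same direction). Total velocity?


Given: object velocity = 15 m/s, platform velocity = 3 m/s (same direction)
Using classical velocity addition: v_total = v_object + v_platform
v_total = 15 + 3
v_total = 18 m/s

18 m/s
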